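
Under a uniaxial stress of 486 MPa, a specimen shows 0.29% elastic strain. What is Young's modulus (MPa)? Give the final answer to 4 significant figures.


E = sigma / epsilon
epsilon = 0.29% = 2.9e-03
E = 486 / 2.9e-03
E = 167600 MPa


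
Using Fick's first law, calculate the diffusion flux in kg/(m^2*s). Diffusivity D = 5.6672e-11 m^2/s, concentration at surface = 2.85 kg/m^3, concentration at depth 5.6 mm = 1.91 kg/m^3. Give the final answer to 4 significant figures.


J = -D * (dC/dx) = D * (C1 - C2) / dx
J = 5.6672e-11 * (2.85 - 1.91) / 5.6e-03
J = 9.513e-09 kg/(m^2*s)


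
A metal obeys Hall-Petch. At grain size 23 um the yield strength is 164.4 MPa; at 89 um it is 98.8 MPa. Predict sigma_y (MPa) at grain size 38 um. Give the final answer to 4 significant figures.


sigma_y = sigma0 + k / sqrt(d)
1/sqrt(d1) = 1/sqrt(2.3e-05) = 208.514;  1/sqrt(d2) = 106
k = (sigma1 - sigma2) / (1/sqrt(d1) - 1/sqrt(d2)) = (164.4 - 98.8) / (208.514 - 106) = 0.639909 MPa*m^0.5
sigma0 = sigma1 - k/sqrt(d1) = 164.4 - 0.639909*208.514 = 30.9698 MPa
sigma_y(d3) = 30.9698 + 0.639909 / sqrt(3.8e-05) = 134.8 MPa


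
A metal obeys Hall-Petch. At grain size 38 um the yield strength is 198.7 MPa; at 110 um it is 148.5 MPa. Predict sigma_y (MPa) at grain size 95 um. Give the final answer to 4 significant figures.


sigma_y = sigma0 + k / sqrt(d)
1/sqrt(d1) = 1/sqrt(3.8e-05) = 162.221;  1/sqrt(d2) = 95.3463
k = (sigma1 - sigma2) / (1/sqrt(d1) - 1/sqrt(d2)) = (198.7 - 148.5) / (162.221 - 95.3463) = 0.750652 MPa*m^0.5
sigma0 = sigma1 - k/sqrt(d1) = 198.7 - 0.750652*162.221 = 76.9281 MPa
sigma_y(d3) = 76.9281 + 0.750652 / sqrt(9.5e-05) = 153.9 MPa


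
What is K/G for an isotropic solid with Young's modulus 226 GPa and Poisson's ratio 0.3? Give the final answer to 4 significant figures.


G = E / (2*(1+nu))
G = 226 / (2*(1+0.3)) = 86.9231 GPa
K = E / (3*(1-2*nu))
K = 226 / (3*(1-2*0.3)) = 188.333 GPa
K/G = 188.333 / 86.9231 = 2.167


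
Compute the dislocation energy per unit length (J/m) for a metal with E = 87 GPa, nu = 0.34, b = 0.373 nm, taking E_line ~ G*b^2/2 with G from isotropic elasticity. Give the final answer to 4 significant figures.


Step 1: G = E / (2*(1+nu))
G = 87 / (2*(1+0.34)) = 32.4627 GPa = 3.24627e+10 Pa
Step 2: E_line = G*b^2/2
b = 0.373 nm = 3.73e-10 m
E_line = 0.5 * 3.24627e+10 * (3.73e-10)^2 = 2.258e-09 J/m


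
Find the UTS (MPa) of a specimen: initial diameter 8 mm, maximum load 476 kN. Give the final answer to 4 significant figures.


A0 = pi*(d/2)^2 = pi*(8/2)^2 = 50.2655 mm^2
UTS = F_max / A0 = 476*1000 / 50.2655
UTS = 9470 MPa


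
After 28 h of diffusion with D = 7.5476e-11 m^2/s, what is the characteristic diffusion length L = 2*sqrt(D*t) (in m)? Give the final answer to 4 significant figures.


t = 28 hr = 100800 s
Diffusion length = 2*sqrt(D*t)
= 2*sqrt(7.5476e-11 * 100800)
= 5.517e-03 m


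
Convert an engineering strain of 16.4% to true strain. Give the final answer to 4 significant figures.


epsilon_true = ln(1 + epsilon_eng)
epsilon_true = ln(1 + 0.164)
epsilon_true = 0.1519


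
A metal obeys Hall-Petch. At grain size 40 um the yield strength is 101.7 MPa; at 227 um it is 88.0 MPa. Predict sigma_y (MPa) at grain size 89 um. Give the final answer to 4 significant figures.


sigma_y = sigma0 + k / sqrt(d)
1/sqrt(d1) = 1/sqrt(4e-05) = 158.114;  1/sqrt(d2) = 66.3723
k = (sigma1 - sigma2) / (1/sqrt(d1) - 1/sqrt(d2)) = (101.7 - 88.0) / (158.114 - 66.3723) = 0.149333 MPa*m^0.5
sigma0 = sigma1 - k/sqrt(d1) = 101.7 - 0.149333*158.114 = 78.0885 MPa
sigma_y(d3) = 78.0885 + 0.149333 / sqrt(8.9e-05) = 93.92 MPa


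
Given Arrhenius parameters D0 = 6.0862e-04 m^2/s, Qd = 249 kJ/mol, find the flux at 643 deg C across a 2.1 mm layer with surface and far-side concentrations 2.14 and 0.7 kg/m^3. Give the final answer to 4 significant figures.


Step 1: D = D0 * exp(-Qd/(R*T))
T = 643 + 273.15 = 916.15 K
D = 6.0862e-04 * exp(-249e3 / (8.314 * 916.15)) = 3.8637e-18 m^2/s
Step 2: J = D * (C1 - C2) / dx
J = 3.8637e-18 * (2.14 - 0.7) / 2.1e-03
J = 2.649e-15 kg/(m^2*s)


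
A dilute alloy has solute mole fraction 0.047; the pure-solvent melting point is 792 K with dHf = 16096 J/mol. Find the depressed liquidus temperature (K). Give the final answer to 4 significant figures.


dT = R*Tm^2*x / dHf
dT = 8.314 * 792^2 * 0.047 / 16096
dT = 15.2279 K
T_new = 792 - 15.2279 = 776.8 K


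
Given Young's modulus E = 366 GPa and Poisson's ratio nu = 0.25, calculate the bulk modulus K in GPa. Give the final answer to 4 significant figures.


K = E / (3*(1-2*nu))
K = 366 / (3*(1-2*0.25))
K = 244 GPa


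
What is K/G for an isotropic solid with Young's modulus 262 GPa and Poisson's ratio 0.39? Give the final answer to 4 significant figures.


G = E / (2*(1+nu))
G = 262 / (2*(1+0.39)) = 94.2446 GPa
K = E / (3*(1-2*nu))
K = 262 / (3*(1-2*0.39)) = 396.97 GPa
K/G = 396.97 / 94.2446 = 4.212


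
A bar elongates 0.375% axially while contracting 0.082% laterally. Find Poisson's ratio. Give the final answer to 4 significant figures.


nu = -epsilon_lat / epsilon_axial
Lateral strain is contraction (negative), so using magnitudes:
nu = 0.082 / 0.375
nu = 0.2187


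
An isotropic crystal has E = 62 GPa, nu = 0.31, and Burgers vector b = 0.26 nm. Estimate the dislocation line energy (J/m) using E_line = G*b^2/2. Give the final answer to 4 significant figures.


Step 1: G = E / (2*(1+nu))
G = 62 / (2*(1+0.31)) = 23.6641 GPa = 2.36641e+10 Pa
Step 2: E_line = G*b^2/2
b = 0.26 nm = 2.6e-10 m
E_line = 0.5 * 2.36641e+10 * (2.6e-10)^2 = 7.998e-10 J/m


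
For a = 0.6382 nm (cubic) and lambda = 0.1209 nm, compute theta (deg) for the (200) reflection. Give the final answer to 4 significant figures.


d = a / sqrt(h^2+k^2+l^2)
d = 0.6382 / sqrt(4) = 0.3191 nm
lambda = 2*d*sin(theta)  =>  sin(theta) = lambda / (2*d)
sin(theta) = 0.1209 / (2 * 0.3191) = 0.189439
theta = 10.92 deg


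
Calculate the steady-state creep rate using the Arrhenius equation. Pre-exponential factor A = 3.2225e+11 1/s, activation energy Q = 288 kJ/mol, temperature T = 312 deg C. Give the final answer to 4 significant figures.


rate = A * exp(-Q / (R*T))
T = 312 + 273.15 = 585.15 K
rate = 3.2225e+11 * exp(-288e3 / (8.314 * 585.15))
rate = 6.286e-15 1/s


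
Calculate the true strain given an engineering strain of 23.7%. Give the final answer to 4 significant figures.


epsilon_true = ln(1 + epsilon_eng)
epsilon_true = ln(1 + 0.237)
epsilon_true = 0.2127


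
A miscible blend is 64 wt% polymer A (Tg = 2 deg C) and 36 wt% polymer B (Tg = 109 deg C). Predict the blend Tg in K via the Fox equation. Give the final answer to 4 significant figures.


1/Tg = w1/Tg1 + w2/Tg2 (in Kelvin)
Tg1 = 275.15 K, Tg2 = 382.15 K
1/Tg = 0.64/275.15 + 0.36/382.15
Tg = 306 K


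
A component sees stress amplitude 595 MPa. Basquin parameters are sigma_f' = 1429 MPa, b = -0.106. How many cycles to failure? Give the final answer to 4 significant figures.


sigma_a = sigma_f' * (2*Nf)^b
2*Nf = (sigma_a / sigma_f')^(1/b)
2*Nf = (595 / 1429)^(1/-0.106)
2*Nf = 3888.36
Nf = 1944 cycles


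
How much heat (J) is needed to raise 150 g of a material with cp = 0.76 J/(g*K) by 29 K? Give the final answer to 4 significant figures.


Q = m * cp * dT
Q = 150 * 0.76 * 29
Q = 3306 J


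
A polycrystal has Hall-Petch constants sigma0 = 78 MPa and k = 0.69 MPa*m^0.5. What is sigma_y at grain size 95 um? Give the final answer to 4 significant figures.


sigma_y = sigma0 + k / sqrt(d)
d = 95 um = 9.5e-05 m
sigma_y = 78 + 0.69 / sqrt(9.5e-05)
sigma_y = 148.8 MPa


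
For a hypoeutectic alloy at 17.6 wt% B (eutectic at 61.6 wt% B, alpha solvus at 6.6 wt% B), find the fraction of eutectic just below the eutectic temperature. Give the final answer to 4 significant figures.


f_primary = (C_e - C0) / (C_e - C_alpha_max)
f_primary = (61.6 - 17.6) / (61.6 - 6.6)
f_primary = 0.8
f_eutectic = 1 - 0.8 = 0.2


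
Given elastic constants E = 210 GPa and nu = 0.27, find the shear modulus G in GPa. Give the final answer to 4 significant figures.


G = E / (2*(1+nu))
G = 210 / (2*(1+0.27))
G = 82.68 GPa


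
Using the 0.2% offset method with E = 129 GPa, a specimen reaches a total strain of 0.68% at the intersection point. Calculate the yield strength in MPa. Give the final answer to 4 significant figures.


Offset strain = 0.002
Elastic strain at yield = total_strain - offset = 6.8e-03 - 0.002 = 4.8e-03
sigma_y = E * elastic_strain = 129000 * 4.8e-03
sigma_y = 619.2 MPa


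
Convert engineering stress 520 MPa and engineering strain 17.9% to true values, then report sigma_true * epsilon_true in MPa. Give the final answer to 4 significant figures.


sigma_true = sigma_eng * (1 + epsilon_eng)
sigma_true = 520 * (1 + 0.179) = 613.08 MPa
epsilon_true = ln(1 + epsilon_eng)
epsilon_true = ln(1 + 0.179) = 0.164667
sigma_true * epsilon_true = 613.08 * 0.164667 = 101 MPa


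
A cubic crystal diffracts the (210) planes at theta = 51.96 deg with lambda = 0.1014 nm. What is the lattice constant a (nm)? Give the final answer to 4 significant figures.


d = lambda / (2*sin(theta))
d = 0.1014 / (2*sin(51.96 deg))
d = 0.0643744 nm
a = d * sqrt(h^2+k^2+l^2) = 0.0643744 * sqrt(5)
a = 0.1439 nm


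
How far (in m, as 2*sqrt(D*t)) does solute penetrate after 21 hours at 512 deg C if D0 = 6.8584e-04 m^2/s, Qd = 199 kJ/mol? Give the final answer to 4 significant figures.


Step 1: D = D0 * exp(-Qd/(R*T))
T = 785.15 K
D = 6.8584e-04 * exp(-199e3 / (8.314 * 785.15)) = 3.95027e-17 m^2/s
Step 2: L = 2*sqrt(D*t)
t = 21 h = 75600 s
L = 2*sqrt(3.95027e-17 * 75600) = 3.456e-06 m


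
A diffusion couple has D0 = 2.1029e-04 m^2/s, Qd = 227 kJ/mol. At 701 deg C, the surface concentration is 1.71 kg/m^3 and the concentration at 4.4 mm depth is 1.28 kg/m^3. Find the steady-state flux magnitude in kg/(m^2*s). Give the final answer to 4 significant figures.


Step 1: D = D0 * exp(-Qd/(R*T))
T = 701 + 273.15 = 974.15 K
D = 2.1029e-04 * exp(-227e3 / (8.314 * 974.15)) = 1.41407e-16 m^2/s
Step 2: J = D * (C1 - C2) / dx
J = 1.41407e-16 * (1.71 - 1.28) / 4.4e-03
J = 1.382e-14 kg/(m^2*s)


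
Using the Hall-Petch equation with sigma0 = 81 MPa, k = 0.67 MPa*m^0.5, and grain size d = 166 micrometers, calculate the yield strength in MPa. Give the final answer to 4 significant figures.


sigma_y = sigma0 + k / sqrt(d)
d = 166 um = 1.66e-04 m
sigma_y = 81 + 0.67 / sqrt(1.66e-04)
sigma_y = 133 MPa


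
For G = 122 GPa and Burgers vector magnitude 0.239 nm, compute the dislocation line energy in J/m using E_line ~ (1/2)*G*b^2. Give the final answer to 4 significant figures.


E = G*b^2/2
b = 0.239 nm = 2.39e-10 m
G = 122 GPa = 1.22e+11 Pa
E = 0.5 * 1.22e+11 * (2.39e-10)^2
E = 3.484e-09 J/m


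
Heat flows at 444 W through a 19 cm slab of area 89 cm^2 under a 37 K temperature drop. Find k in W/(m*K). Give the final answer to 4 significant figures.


k = Q*L / (A*dT)
L = 0.19 m, A = 8.9e-03 m^2
k = 444 * 0.19 / (8.9e-03 * 37)
k = 256.2 W/(m*K)


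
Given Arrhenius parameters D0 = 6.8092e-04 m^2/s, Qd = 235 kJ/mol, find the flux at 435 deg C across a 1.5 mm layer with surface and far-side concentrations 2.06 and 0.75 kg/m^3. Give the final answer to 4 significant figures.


Step 1: D = D0 * exp(-Qd/(R*T))
T = 435 + 273.15 = 708.15 K
D = 6.8092e-04 * exp(-235e3 / (8.314 * 708.15)) = 3.15046e-21 m^2/s
Step 2: J = D * (C1 - C2) / dx
J = 3.15046e-21 * (2.06 - 0.75) / 1.5e-03
J = 2.751e-18 kg/(m^2*s)


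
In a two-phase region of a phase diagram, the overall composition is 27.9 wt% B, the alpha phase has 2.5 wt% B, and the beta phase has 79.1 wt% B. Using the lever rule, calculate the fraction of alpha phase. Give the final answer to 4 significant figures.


f_alpha = (C_beta - C0) / (C_beta - C_alpha)
f_alpha = (79.1 - 27.9) / (79.1 - 2.5)
f_alpha = 0.6684


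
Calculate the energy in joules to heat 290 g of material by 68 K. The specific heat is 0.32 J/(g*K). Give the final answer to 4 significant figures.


Q = m * cp * dT
Q = 290 * 0.32 * 68
Q = 6310 J


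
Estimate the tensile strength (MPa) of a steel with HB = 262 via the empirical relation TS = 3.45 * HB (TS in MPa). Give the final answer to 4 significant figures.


TS (MPa) = 3.45 * HB
TS = 3.45 * 262
TS = 903.9 MPa


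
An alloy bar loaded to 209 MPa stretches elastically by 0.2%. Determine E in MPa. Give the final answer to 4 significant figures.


E = sigma / epsilon
epsilon = 0.2% = 2e-03
E = 209 / 2e-03
E = 104500 MPa


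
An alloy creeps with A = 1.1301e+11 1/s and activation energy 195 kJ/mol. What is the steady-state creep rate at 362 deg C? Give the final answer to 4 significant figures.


rate = A * exp(-Q / (R*T))
T = 362 + 273.15 = 635.15 K
rate = 1.1301e+11 * exp(-195e3 / (8.314 * 635.15))
rate = 1.037e-05 1/s


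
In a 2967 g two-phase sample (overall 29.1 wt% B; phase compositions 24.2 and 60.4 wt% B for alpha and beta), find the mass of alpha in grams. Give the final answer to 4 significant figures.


f_alpha = (C_beta - C0) / (C_beta - C_alpha)
f_alpha = (60.4 - 29.1) / (60.4 - 24.2) = 0.864641
m_alpha = f_alpha * m_total = 0.864641 * 2967 = 2565 g


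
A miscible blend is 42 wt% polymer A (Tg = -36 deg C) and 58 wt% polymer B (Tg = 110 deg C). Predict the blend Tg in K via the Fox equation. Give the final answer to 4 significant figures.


1/Tg = w1/Tg1 + w2/Tg2 (in Kelvin)
Tg1 = 237.15 K, Tg2 = 383.15 K
1/Tg = 0.42/237.15 + 0.58/383.15
Tg = 304.4 K


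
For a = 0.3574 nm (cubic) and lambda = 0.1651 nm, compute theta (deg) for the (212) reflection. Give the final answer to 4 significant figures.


d = a / sqrt(h^2+k^2+l^2)
d = 0.3574 / sqrt(9) = 0.119133 nm
lambda = 2*d*sin(theta)  =>  sin(theta) = lambda / (2*d)
sin(theta) = 0.1651 / (2 * 0.119133) = 0.692921
theta = 43.86 deg


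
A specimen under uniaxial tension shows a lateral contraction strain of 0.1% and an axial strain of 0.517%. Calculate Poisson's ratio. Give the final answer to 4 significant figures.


nu = -epsilon_lat / epsilon_axial
Lateral strain is contraction (negative), so using magnitudes:
nu = 0.1 / 0.517
nu = 0.1934


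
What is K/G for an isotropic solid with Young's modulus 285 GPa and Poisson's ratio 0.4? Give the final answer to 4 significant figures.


G = E / (2*(1+nu))
G = 285 / (2*(1+0.4)) = 101.786 GPa
K = E / (3*(1-2*nu))
K = 285 / (3*(1-2*0.4)) = 475 GPa
K/G = 475 / 101.786 = 4.667


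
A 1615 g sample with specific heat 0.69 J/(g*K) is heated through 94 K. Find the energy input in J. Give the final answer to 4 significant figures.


Q = m * cp * dT
Q = 1615 * 0.69 * 94
Q = 104700 J


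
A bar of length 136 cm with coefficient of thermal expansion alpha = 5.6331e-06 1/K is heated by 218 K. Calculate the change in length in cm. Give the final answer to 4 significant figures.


dL = L0 * alpha * dT
dL = 136 * 5.6331e-06 * 218
dL = 0.167 cm


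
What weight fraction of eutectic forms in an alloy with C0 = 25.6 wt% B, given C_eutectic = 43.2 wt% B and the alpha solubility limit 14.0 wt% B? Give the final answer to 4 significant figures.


f_primary = (C_e - C0) / (C_e - C_alpha_max)
f_primary = (43.2 - 25.6) / (43.2 - 14.0)
f_primary = 0.60274
f_eutectic = 1 - 0.60274 = 0.3973


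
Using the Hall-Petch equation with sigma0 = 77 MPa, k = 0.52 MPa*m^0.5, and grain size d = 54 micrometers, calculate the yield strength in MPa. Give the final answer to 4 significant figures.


sigma_y = sigma0 + k / sqrt(d)
d = 54 um = 5.4e-05 m
sigma_y = 77 + 0.52 / sqrt(5.4e-05)
sigma_y = 147.8 MPa


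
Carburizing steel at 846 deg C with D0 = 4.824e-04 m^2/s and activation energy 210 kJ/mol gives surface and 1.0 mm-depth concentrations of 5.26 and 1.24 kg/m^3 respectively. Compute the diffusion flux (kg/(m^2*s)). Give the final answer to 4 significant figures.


Step 1: D = D0 * exp(-Qd/(R*T))
T = 846 + 273.15 = 1119.15 K
D = 4.824e-04 * exp(-210e3 / (8.314 * 1119.15)) = 7.61412e-14 m^2/s
Step 2: J = D * (C1 - C2) / dx
J = 7.61412e-14 * (5.26 - 1.24) / 1e-03
J = 3.061e-10 kg/(m^2*s)


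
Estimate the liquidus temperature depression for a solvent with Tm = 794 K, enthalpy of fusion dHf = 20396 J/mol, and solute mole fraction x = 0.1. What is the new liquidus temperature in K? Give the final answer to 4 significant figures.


dT = R*Tm^2*x / dHf
dT = 8.314 * 794^2 * 0.1 / 20396
dT = 25.6984 K
T_new = 794 - 25.6984 = 768.3 K


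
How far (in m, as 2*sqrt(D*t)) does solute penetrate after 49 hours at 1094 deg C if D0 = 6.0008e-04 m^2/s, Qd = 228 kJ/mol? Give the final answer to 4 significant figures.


Step 1: D = D0 * exp(-Qd/(R*T))
T = 1367.15 K
D = 6.0008e-04 * exp(-228e3 / (8.314 * 1367.15)) = 1.16603e-12 m^2/s
Step 2: L = 2*sqrt(D*t)
t = 49 h = 176400 s
L = 2*sqrt(1.16603e-12 * 176400) = 9.071e-04 m


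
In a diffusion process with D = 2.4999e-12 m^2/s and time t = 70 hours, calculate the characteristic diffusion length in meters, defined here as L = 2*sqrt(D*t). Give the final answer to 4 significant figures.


t = 70 hr = 252000 s
Diffusion length = 2*sqrt(D*t)
= 2*sqrt(2.4999e-12 * 252000)
= 1.587e-03 m


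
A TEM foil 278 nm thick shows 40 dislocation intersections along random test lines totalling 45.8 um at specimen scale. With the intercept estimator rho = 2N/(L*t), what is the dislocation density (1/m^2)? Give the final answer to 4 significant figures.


rho = 2N / (L * t)
L = 45.8 um = 4.58e-05 m, t = 278 nm = 2.78e-07 m
rho = 2 * 40 / (4.58e-05 * 2.78e-07)
rho = 6.283e+12 1/m^2


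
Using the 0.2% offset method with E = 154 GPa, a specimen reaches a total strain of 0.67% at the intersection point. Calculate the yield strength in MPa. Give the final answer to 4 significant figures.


Offset strain = 0.002
Elastic strain at yield = total_strain - offset = 6.7e-03 - 0.002 = 4.7e-03
sigma_y = E * elastic_strain = 154000 * 4.7e-03
sigma_y = 723.8 MPa


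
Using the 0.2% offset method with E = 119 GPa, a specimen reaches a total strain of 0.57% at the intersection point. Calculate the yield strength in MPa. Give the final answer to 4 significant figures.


Offset strain = 0.002
Elastic strain at yield = total_strain - offset = 5.7e-03 - 0.002 = 3.7e-03
sigma_y = E * elastic_strain = 119000 * 3.7e-03
sigma_y = 440.3 MPa


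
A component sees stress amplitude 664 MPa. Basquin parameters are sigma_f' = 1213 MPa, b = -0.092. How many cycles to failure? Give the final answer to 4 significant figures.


sigma_a = sigma_f' * (2*Nf)^b
2*Nf = (sigma_a / sigma_f')^(1/b)
2*Nf = (664 / 1213)^(1/-0.092)
2*Nf = 699.014
Nf = 349.5 cycles


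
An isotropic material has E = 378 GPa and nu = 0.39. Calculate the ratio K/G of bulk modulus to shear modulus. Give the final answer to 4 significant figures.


G = E / (2*(1+nu))
G = 378 / (2*(1+0.39)) = 135.971 GPa
K = E / (3*(1-2*nu))
K = 378 / (3*(1-2*0.39)) = 572.727 GPa
K/G = 572.727 / 135.971 = 4.212


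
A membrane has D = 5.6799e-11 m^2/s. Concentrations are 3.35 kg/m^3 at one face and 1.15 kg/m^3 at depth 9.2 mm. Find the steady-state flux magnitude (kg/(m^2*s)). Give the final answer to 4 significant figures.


J = -D * (dC/dx) = D * (C1 - C2) / dx
J = 5.6799e-11 * (3.35 - 1.15) / 9.2e-03
J = 1.358e-08 kg/(m^2*s)


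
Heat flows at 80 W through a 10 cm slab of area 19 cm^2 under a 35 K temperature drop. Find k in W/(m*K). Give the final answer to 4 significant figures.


k = Q*L / (A*dT)
L = 0.1 m, A = 1.9e-03 m^2
k = 80 * 0.1 / (1.9e-03 * 35)
k = 120.3 W/(m*K)


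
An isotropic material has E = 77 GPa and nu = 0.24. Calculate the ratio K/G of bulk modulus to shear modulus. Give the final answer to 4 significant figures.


G = E / (2*(1+nu))
G = 77 / (2*(1+0.24)) = 31.0484 GPa
K = E / (3*(1-2*nu))
K = 77 / (3*(1-2*0.24)) = 49.359 GPa
K/G = 49.359 / 31.0484 = 1.59


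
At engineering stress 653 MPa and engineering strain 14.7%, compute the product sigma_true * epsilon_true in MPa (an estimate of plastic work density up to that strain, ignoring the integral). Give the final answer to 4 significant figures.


sigma_true = sigma_eng * (1 + epsilon_eng)
sigma_true = 653 * (1 + 0.147) = 748.991 MPa
epsilon_true = ln(1 + epsilon_eng)
epsilon_true = ln(1 + 0.147) = 0.13715
sigma_true * epsilon_true = 748.991 * 0.13715 = 102.7 MPa


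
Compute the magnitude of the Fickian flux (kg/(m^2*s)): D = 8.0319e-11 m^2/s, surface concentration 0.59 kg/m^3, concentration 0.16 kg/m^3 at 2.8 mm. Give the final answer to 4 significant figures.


J = -D * (dC/dx) = D * (C1 - C2) / dx
J = 8.0319e-11 * (0.59 - 0.16) / 2.8e-03
J = 1.233e-08 kg/(m^2*s)


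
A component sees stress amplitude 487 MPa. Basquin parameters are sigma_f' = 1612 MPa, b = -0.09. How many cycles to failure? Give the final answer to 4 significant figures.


sigma_a = sigma_f' * (2*Nf)^b
2*Nf = (sigma_a / sigma_f')^(1/b)
2*Nf = (487 / 1612)^(1/-0.09)
2*Nf = 596975
Nf = 298500 cycles


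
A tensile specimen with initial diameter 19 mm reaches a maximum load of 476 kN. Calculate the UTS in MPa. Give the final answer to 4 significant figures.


A0 = pi*(d/2)^2 = pi*(19/2)^2 = 283.529 mm^2
UTS = F_max / A0 = 476*1000 / 283.529
UTS = 1679 MPa


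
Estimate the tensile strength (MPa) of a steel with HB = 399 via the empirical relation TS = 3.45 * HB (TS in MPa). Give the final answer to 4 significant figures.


TS (MPa) = 3.45 * HB
TS = 3.45 * 399
TS = 1377 MPa


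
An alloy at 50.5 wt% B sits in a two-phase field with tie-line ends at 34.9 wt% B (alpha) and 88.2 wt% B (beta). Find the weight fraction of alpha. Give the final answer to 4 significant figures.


f_alpha = (C_beta - C0) / (C_beta - C_alpha)
f_alpha = (88.2 - 50.5) / (88.2 - 34.9)
f_alpha = 0.7073


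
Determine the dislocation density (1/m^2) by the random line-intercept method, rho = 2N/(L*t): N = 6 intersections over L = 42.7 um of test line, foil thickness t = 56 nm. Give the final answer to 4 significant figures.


rho = 2N / (L * t)
L = 42.7 um = 4.27e-05 m, t = 56 nm = 5.6e-08 m
rho = 2 * 6 / (4.27e-05 * 5.6e-08)
rho = 5.018e+12 1/m^2


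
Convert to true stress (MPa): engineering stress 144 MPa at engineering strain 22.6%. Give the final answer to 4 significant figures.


sigma_true = sigma_eng * (1 + epsilon_eng)
sigma_true = 144 * (1 + 0.226)
sigma_true = 176.5 MPa


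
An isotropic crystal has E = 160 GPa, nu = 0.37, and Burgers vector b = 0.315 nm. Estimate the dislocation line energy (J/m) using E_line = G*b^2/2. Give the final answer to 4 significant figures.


Step 1: G = E / (2*(1+nu))
G = 160 / (2*(1+0.37)) = 58.3942 GPa = 5.83942e+10 Pa
Step 2: E_line = G*b^2/2
b = 0.315 nm = 3.15e-10 m
E_line = 0.5 * 5.83942e+10 * (3.15e-10)^2 = 2.897e-09 J/m


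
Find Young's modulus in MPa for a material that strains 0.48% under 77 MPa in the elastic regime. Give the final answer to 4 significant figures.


E = sigma / epsilon
epsilon = 0.48% = 4.8e-03
E = 77 / 4.8e-03
E = 16040 MPa


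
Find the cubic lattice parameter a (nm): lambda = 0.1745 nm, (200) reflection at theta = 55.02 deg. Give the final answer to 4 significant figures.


d = lambda / (2*sin(theta))
d = 0.1745 / (2*sin(55.02 deg))
d = 0.106487 nm
a = d * sqrt(h^2+k^2+l^2) = 0.106487 * sqrt(4)
a = 0.213 nm


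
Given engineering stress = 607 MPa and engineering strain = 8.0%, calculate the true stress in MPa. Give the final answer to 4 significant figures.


sigma_true = sigma_eng * (1 + epsilon_eng)
sigma_true = 607 * (1 + 0.08)
sigma_true = 655.6 MPa


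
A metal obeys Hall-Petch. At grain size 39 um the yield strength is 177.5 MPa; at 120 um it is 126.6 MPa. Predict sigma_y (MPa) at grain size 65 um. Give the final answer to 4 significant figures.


sigma_y = sigma0 + k / sqrt(d)
1/sqrt(d1) = 1/sqrt(3.9e-05) = 160.128;  1/sqrt(d2) = 91.2871
k = (sigma1 - sigma2) / (1/sqrt(d1) - 1/sqrt(d2)) = (177.5 - 126.6) / (160.128 - 91.2871) = 0.739384 MPa*m^0.5
sigma0 = sigma1 - k/sqrt(d1) = 177.5 - 0.739384*160.128 = 59.1038 MPa
sigma_y(d3) = 59.1038 + 0.739384 / sqrt(6.5e-05) = 150.8 MPa


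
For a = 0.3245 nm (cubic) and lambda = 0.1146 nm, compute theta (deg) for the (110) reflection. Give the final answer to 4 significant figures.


d = a / sqrt(h^2+k^2+l^2)
d = 0.3245 / sqrt(2) = 0.229456 nm
lambda = 2*d*sin(theta)  =>  sin(theta) = lambda / (2*d)
sin(theta) = 0.1146 / (2 * 0.229456) = 0.249721
theta = 14.46 deg


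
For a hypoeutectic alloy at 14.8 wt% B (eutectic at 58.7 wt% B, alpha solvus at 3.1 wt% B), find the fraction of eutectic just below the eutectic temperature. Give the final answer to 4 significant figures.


f_primary = (C_e - C0) / (C_e - C_alpha_max)
f_primary = (58.7 - 14.8) / (58.7 - 3.1)
f_primary = 0.789568
f_eutectic = 1 - 0.789568 = 0.2104


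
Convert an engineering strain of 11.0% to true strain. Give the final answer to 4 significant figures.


epsilon_true = ln(1 + epsilon_eng)
epsilon_true = ln(1 + 0.11)
epsilon_true = 0.1044


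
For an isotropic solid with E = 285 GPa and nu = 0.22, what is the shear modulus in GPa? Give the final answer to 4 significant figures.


G = E / (2*(1+nu))
G = 285 / (2*(1+0.22))
G = 116.8 GPa


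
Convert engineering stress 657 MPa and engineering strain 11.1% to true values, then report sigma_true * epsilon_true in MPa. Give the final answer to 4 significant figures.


sigma_true = sigma_eng * (1 + epsilon_eng)
sigma_true = 657 * (1 + 0.111) = 729.927 MPa
epsilon_true = ln(1 + epsilon_eng)
epsilon_true = ln(1 + 0.111) = 0.105261
sigma_true * epsilon_true = 729.927 * 0.105261 = 76.83 MPa


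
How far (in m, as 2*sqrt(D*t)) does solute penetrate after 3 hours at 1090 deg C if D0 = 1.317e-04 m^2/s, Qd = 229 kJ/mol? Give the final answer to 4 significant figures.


Step 1: D = D0 * exp(-Qd/(R*T))
T = 1363.15 K
D = 1.317e-04 * exp(-229e3 / (8.314 * 1363.15)) = 2.20903e-13 m^2/s
Step 2: L = 2*sqrt(D*t)
t = 3 h = 10800 s
L = 2*sqrt(2.20903e-13 * 10800) = 9.769e-05 m


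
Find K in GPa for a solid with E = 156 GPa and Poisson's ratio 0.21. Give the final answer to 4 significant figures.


K = E / (3*(1-2*nu))
K = 156 / (3*(1-2*0.21))
K = 89.66 GPa


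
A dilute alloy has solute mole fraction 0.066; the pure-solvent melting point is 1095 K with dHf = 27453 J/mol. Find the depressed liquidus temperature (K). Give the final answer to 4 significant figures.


dT = R*Tm^2*x / dHf
dT = 8.314 * 1095^2 * 0.066 / 27453
dT = 23.9658 K
T_new = 1095 - 23.9658 = 1071 K


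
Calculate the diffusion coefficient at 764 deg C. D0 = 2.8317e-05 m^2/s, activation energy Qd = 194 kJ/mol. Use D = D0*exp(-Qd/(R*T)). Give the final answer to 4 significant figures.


D = D0 * exp(-Qd / (R*T))
T = 1037.15 K
D = 2.8317e-05 * exp(-194e3 / (8.314 * 1037.15))
D = 4.799e-15 m^2/s


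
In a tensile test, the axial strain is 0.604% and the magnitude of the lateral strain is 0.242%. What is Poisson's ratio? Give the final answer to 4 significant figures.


nu = -epsilon_lat / epsilon_axial
Lateral strain is contraction (negative), so using magnitudes:
nu = 0.242 / 0.604
nu = 0.4007


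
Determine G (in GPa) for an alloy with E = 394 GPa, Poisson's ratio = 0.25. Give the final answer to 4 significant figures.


G = E / (2*(1+nu))
G = 394 / (2*(1+0.25))
G = 157.6 GPa


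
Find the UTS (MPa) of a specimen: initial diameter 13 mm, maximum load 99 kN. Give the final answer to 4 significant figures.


A0 = pi*(d/2)^2 = pi*(13/2)^2 = 132.732 mm^2
UTS = F_max / A0 = 99*1000 / 132.732
UTS = 745.9 MPa


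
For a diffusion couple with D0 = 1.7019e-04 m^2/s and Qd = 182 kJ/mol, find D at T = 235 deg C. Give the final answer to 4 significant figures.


D = D0 * exp(-Qd / (R*T))
T = 508.15 K
D = 1.7019e-04 * exp(-182e3 / (8.314 * 508.15))
D = 3.325e-23 m^2/s


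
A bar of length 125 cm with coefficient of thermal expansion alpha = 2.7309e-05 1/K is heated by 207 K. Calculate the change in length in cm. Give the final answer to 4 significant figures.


dL = L0 * alpha * dT
dL = 125 * 2.7309e-05 * 207
dL = 0.7066 cm


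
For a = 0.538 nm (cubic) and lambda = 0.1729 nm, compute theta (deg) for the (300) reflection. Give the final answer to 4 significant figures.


d = a / sqrt(h^2+k^2+l^2)
d = 0.538 / sqrt(9) = 0.179333 nm
lambda = 2*d*sin(theta)  =>  sin(theta) = lambda / (2*d)
sin(theta) = 0.1729 / (2 * 0.179333) = 0.482063
theta = 28.82 deg


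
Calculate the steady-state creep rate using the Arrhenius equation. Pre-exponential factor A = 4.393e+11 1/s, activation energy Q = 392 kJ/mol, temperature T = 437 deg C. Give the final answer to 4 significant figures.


rate = A * exp(-Q / (R*T))
T = 437 + 273.15 = 710.15 K
rate = 4.393e+11 * exp(-392e3 / (8.314 * 710.15))
rate = 6.433e-18 1/s


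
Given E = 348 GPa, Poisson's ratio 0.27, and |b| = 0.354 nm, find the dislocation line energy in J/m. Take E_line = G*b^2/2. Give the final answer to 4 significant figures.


Step 1: G = E / (2*(1+nu))
G = 348 / (2*(1+0.27)) = 137.008 GPa = 1.37008e+11 Pa
Step 2: E_line = G*b^2/2
b = 0.354 nm = 3.54e-10 m
E_line = 0.5 * 1.37008e+11 * (3.54e-10)^2 = 8.585e-09 J/m


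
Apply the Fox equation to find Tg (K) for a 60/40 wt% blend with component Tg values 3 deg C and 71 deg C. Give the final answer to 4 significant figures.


1/Tg = w1/Tg1 + w2/Tg2 (in Kelvin)
Tg1 = 276.15 K, Tg2 = 344.15 K
1/Tg = 0.6/276.15 + 0.4/344.15
Tg = 299.8 K


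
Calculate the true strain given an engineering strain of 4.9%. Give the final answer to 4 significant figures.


epsilon_true = ln(1 + epsilon_eng)
epsilon_true = ln(1 + 0.049)
epsilon_true = 0.04784


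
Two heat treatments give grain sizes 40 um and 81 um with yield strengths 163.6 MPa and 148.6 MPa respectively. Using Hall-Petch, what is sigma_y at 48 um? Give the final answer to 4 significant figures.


sigma_y = sigma0 + k / sqrt(d)
1/sqrt(d1) = 1/sqrt(4e-05) = 158.114;  1/sqrt(d2) = 111.111
k = (sigma1 - sigma2) / (1/sqrt(d1) - 1/sqrt(d2)) = (163.6 - 148.6) / (158.114 - 111.111) = 0.31913 MPa*m^0.5
sigma0 = sigma1 - k/sqrt(d1) = 163.6 - 0.31913*158.114 = 113.141 MPa
sigma_y(d3) = 113.141 + 0.31913 / sqrt(4.8e-05) = 159.2 MPa


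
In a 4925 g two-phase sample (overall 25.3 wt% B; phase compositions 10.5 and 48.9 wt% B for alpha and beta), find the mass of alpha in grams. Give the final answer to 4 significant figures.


f_alpha = (C_beta - C0) / (C_beta - C_alpha)
f_alpha = (48.9 - 25.3) / (48.9 - 10.5) = 0.614583
m_alpha = f_alpha * m_total = 0.614583 * 4925 = 3027 g


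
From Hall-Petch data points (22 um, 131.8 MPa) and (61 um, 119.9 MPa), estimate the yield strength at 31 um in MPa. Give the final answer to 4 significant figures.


sigma_y = sigma0 + k / sqrt(d)
1/sqrt(d1) = 1/sqrt(2.2e-05) = 213.201;  1/sqrt(d2) = 128.037
k = (sigma1 - sigma2) / (1/sqrt(d1) - 1/sqrt(d2)) = (131.8 - 119.9) / (213.201 - 128.037) = 0.139731 MPa*m^0.5
sigma0 = sigma1 - k/sqrt(d1) = 131.8 - 0.139731*213.201 = 102.009 MPa
sigma_y(d3) = 102.009 + 0.139731 / sqrt(3.1e-05) = 127.1 MPa


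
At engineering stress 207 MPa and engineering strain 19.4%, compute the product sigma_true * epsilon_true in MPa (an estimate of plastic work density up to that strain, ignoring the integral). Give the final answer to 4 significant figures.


sigma_true = sigma_eng * (1 + epsilon_eng)
sigma_true = 207 * (1 + 0.194) = 247.158 MPa
epsilon_true = ln(1 + epsilon_eng)
epsilon_true = ln(1 + 0.194) = 0.177309
sigma_true * epsilon_true = 247.158 * 0.177309 = 43.82 MPa


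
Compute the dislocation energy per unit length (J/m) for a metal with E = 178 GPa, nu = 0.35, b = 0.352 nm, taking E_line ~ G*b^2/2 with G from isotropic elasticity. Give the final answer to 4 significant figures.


Step 1: G = E / (2*(1+nu))
G = 178 / (2*(1+0.35)) = 65.9259 GPa = 6.59259e+10 Pa
Step 2: E_line = G*b^2/2
b = 0.352 nm = 3.52e-10 m
E_line = 0.5 * 6.59259e+10 * (3.52e-10)^2 = 4.084e-09 J/m


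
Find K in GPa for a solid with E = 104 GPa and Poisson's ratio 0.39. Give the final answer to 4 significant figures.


K = E / (3*(1-2*nu))
K = 104 / (3*(1-2*0.39))
K = 157.6 GPa


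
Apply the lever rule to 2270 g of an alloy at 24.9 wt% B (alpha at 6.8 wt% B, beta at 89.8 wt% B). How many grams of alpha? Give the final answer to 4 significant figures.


f_alpha = (C_beta - C0) / (C_beta - C_alpha)
f_alpha = (89.8 - 24.9) / (89.8 - 6.8) = 0.781928
m_alpha = f_alpha * m_total = 0.781928 * 2270 = 1775 g


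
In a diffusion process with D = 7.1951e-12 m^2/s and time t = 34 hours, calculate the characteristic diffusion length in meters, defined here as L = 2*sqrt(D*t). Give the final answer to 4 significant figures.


t = 34 hr = 122400 s
Diffusion length = 2*sqrt(D*t)
= 2*sqrt(7.1951e-12 * 122400)
= 1.877e-03 m


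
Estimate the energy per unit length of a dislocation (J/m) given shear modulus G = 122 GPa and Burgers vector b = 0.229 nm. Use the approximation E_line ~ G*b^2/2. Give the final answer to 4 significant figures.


E = G*b^2/2
b = 0.229 nm = 2.29e-10 m
G = 122 GPa = 1.22e+11 Pa
E = 0.5 * 1.22e+11 * (2.29e-10)^2
E = 3.199e-09 J/m


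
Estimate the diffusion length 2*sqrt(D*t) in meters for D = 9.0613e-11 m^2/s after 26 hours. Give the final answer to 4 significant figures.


t = 26 hr = 93600 s
Diffusion length = 2*sqrt(D*t)
= 2*sqrt(9.0613e-11 * 93600)
= 5.825e-03 m


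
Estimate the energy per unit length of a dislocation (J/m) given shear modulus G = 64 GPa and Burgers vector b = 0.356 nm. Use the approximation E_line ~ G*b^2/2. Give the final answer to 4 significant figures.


E = G*b^2/2
b = 0.356 nm = 3.56e-10 m
G = 64 GPa = 6.4e+10 Pa
E = 0.5 * 6.4e+10 * (3.56e-10)^2
E = 4.056e-09 J/m


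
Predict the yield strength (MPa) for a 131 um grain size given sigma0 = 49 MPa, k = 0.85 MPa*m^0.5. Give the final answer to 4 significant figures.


sigma_y = sigma0 + k / sqrt(d)
d = 131 um = 1.31e-04 m
sigma_y = 49 + 0.85 / sqrt(1.31e-04)
sigma_y = 123.3 MPa


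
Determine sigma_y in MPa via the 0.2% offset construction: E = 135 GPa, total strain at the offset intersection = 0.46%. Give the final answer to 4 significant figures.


Offset strain = 0.002
Elastic strain at yield = total_strain - offset = 4.6e-03 - 0.002 = 2.6e-03
sigma_y = E * elastic_strain = 135000 * 2.6e-03
sigma_y = 351 MPa


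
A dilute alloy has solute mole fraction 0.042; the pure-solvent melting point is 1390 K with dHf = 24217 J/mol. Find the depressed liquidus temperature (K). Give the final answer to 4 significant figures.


dT = R*Tm^2*x / dHf
dT = 8.314 * 1390^2 * 0.042 / 24217
dT = 27.8592 K
T_new = 1390 - 27.8592 = 1362 K


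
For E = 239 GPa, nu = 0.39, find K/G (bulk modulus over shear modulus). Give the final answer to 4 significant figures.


G = E / (2*(1+nu))
G = 239 / (2*(1+0.39)) = 85.9712 GPa
K = E / (3*(1-2*nu))
K = 239 / (3*(1-2*0.39)) = 362.121 GPa
K/G = 362.121 / 85.9712 = 4.212


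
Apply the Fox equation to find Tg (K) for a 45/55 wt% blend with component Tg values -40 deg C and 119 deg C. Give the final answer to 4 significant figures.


1/Tg = w1/Tg1 + w2/Tg2 (in Kelvin)
Tg1 = 233.15 K, Tg2 = 392.15 K
1/Tg = 0.45/233.15 + 0.55/392.15
Tg = 300.1 K


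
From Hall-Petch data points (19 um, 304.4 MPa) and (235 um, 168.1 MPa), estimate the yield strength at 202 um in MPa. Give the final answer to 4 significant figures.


sigma_y = sigma0 + k / sqrt(d)
1/sqrt(d1) = 1/sqrt(1.9e-05) = 229.416;  1/sqrt(d2) = 65.2328
k = (sigma1 - sigma2) / (1/sqrt(d1) - 1/sqrt(d2)) = (304.4 - 168.1) / (229.416 - 65.2328) = 0.830172 MPa*m^0.5
sigma0 = sigma1 - k/sqrt(d1) = 304.4 - 0.830172*229.416 = 113.946 MPa
sigma_y(d3) = 113.946 + 0.830172 / sqrt(2.02e-04) = 172.4 MPa


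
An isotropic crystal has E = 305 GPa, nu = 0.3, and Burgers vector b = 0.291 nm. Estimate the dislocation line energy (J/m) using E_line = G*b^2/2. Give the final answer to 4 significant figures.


Step 1: G = E / (2*(1+nu))
G = 305 / (2*(1+0.3)) = 117.308 GPa = 1.17308e+11 Pa
Step 2: E_line = G*b^2/2
b = 0.291 nm = 2.91e-10 m
E_line = 0.5 * 1.17308e+11 * (2.91e-10)^2 = 4.967e-09 J/m


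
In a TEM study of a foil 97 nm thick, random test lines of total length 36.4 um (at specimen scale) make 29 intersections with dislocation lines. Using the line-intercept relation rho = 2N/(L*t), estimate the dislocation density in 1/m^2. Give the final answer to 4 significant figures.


rho = 2N / (L * t)
L = 36.4 um = 3.64e-05 m, t = 97 nm = 9.7e-08 m
rho = 2 * 29 / (3.64e-05 * 9.7e-08)
rho = 1.643e+13 1/m^2


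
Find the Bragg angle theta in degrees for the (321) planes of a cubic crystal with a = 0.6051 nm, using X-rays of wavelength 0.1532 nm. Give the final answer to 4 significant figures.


d = a / sqrt(h^2+k^2+l^2)
d = 0.6051 / sqrt(14) = 0.16172 nm
lambda = 2*d*sin(theta)  =>  sin(theta) = lambda / (2*d)
sin(theta) = 0.1532 / (2 * 0.16172) = 0.473659
theta = 28.27 deg


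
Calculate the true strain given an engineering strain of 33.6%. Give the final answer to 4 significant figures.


epsilon_true = ln(1 + epsilon_eng)
epsilon_true = ln(1 + 0.336)
epsilon_true = 0.2897


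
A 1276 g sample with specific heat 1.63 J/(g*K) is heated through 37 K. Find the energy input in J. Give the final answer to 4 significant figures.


Q = m * cp * dT
Q = 1276 * 1.63 * 37
Q = 76960 J


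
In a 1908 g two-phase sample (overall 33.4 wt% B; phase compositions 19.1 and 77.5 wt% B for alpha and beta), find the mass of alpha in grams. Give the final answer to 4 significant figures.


f_alpha = (C_beta - C0) / (C_beta - C_alpha)
f_alpha = (77.5 - 33.4) / (77.5 - 19.1) = 0.755137
m_alpha = f_alpha * m_total = 0.755137 * 1908 = 1441 g


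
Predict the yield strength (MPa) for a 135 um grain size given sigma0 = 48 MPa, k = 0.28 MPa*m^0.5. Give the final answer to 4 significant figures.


sigma_y = sigma0 + k / sqrt(d)
d = 135 um = 1.35e-04 m
sigma_y = 48 + 0.28 / sqrt(1.35e-04)
sigma_y = 72.1 MPa


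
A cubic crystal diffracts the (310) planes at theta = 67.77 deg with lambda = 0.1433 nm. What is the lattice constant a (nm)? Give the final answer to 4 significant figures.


d = lambda / (2*sin(theta))
d = 0.1433 / (2*sin(67.77 deg))
d = 0.0774032 nm
a = d * sqrt(h^2+k^2+l^2) = 0.0774032 * sqrt(10)
a = 0.2448 nm


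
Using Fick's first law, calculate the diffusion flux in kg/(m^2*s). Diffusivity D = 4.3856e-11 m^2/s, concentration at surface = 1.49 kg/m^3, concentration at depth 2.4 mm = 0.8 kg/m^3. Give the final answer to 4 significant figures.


J = -D * (dC/dx) = D * (C1 - C2) / dx
J = 4.3856e-11 * (1.49 - 0.8) / 2.4e-03
J = 1.261e-08 kg/(m^2*s)


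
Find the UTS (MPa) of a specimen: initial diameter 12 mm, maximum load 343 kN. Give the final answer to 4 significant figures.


A0 = pi*(d/2)^2 = pi*(12/2)^2 = 113.097 mm^2
UTS = F_max / A0 = 343*1000 / 113.097
UTS = 3033 MPa


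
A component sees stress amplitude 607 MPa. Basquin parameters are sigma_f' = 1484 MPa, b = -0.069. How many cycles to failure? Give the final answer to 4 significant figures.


sigma_a = sigma_f' * (2*Nf)^b
2*Nf = (sigma_a / sigma_f')^(1/b)
2*Nf = (607 / 1484)^(1/-0.069)
2*Nf = 423392
Nf = 211700 cycles


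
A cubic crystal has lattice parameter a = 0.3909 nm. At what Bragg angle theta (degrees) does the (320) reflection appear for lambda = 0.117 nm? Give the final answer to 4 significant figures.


d = a / sqrt(h^2+k^2+l^2)
d = 0.3909 / sqrt(13) = 0.108416 nm
lambda = 2*d*sin(theta)  =>  sin(theta) = lambda / (2*d)
sin(theta) = 0.117 / (2 * 0.108416) = 0.539587
theta = 32.66 deg


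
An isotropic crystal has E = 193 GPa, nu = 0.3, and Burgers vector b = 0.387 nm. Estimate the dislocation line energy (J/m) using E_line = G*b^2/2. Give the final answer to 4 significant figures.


Step 1: G = E / (2*(1+nu))
G = 193 / (2*(1+0.3)) = 74.2308 GPa = 7.42308e+10 Pa
Step 2: E_line = G*b^2/2
b = 0.387 nm = 3.87e-10 m
E_line = 0.5 * 7.42308e+10 * (3.87e-10)^2 = 5.559e-09 J/m


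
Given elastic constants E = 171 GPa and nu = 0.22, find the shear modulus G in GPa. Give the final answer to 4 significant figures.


G = E / (2*(1+nu))
G = 171 / (2*(1+0.22))
G = 70.08 GPa
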